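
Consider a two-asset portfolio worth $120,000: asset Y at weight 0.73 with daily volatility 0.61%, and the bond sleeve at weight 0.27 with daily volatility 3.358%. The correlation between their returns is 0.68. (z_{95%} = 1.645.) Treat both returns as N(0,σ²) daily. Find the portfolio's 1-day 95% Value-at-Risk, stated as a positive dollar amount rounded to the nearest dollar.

$2,473

σ_p² = 0.73²·0.61² + 0.27²·3.358² + 2·0.68·0.73·0.27·0.61·3.358 = 1.5694 (%²).
σ_p = √1.5694 = 1.253%.
VaR = 1.645 × 1.253% = 2.061%; on $120,000 that is $2,473.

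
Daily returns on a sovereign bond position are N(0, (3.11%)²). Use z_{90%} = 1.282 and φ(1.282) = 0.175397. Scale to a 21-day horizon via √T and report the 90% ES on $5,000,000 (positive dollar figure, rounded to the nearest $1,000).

$1,250,000

σ_{21d} = 3.11% × √21 = 14.252%.
ES multiplier = φ(z)/(1−α) = 0.175397/0.1 = 1.754.
ES = 14.252% × 1.754 = 24.998%; on $5,000,000: $1,249,900.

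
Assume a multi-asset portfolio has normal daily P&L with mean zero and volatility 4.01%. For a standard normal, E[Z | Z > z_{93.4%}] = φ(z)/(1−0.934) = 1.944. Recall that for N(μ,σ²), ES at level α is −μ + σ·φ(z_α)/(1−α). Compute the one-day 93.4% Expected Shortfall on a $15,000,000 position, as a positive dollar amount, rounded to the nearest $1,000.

$1,169,000

ES = 4.01% × 1.944 = 7.795%.
On $15,000,000: 0.07795 × $15,000,000 = $1,169,250.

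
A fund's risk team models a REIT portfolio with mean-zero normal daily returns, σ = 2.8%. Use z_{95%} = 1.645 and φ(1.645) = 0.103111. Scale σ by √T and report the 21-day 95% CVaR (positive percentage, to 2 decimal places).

σ_{21d} = 2.8% × √21 = 12.831%.
ES multiplier = φ(z)/(1−α) = 0.103111/0.05 = 2.062.
ES = 12.831% × 2.062 = 26.458%.

26.46%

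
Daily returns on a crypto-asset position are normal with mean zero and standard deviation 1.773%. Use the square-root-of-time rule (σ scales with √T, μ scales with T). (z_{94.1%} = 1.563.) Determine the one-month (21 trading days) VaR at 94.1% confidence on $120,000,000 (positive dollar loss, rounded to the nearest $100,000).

$15,200,000

σ_{21d} = 1.773% × √21 = 8.125%.
VaR = 1.563 × 8.125% = 12.699%.
On $120,000,000: 0.12699 × $120,000,000 = $15,238,800.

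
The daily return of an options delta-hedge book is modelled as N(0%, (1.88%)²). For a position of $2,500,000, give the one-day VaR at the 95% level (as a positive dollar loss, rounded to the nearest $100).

At 95% one-sided, z = 1.645.
VaR = z·σ = 1.645 × 1.88% = 3.093%.
On $2,500,000: 0.03093 × $2,500,000 = $77,325.

$77,300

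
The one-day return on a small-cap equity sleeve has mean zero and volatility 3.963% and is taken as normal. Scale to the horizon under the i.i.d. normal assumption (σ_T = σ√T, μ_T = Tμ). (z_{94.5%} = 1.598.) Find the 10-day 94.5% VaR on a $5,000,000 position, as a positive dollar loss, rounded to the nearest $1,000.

σ_{10d} = 3.963% × √10 = 12.532%.
VaR = 1.598 × 12.532% = 20.026%.
On $5,000,000: 0.20026 × $5,000,000 = $1,001,300.

$1,001,000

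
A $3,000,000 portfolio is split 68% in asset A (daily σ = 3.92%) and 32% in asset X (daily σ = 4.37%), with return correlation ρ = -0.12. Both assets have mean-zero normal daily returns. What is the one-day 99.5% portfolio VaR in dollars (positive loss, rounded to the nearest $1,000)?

σ_p² = 0.68²·3.92² + 0.32²·4.37² + 2·-0.12·0.68·0.32·3.92·4.37 = 8.1663 (%²).
σ_p = √8.1663 = 2.858%.
At 99.5%, z = 2.576.
VaR = 2.576 × 2.858% = 7.362%; on $3,000,000 that is $220,860.

$221,000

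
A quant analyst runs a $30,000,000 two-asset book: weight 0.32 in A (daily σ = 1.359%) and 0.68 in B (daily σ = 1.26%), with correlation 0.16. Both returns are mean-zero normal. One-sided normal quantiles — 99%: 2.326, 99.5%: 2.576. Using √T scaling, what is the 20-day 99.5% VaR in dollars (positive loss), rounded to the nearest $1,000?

σ_p = √(0.32²·1.359² + 0.68²·1.26² + 2·0.16·0.32·0.68·1.359·1.26) = 1.021%.
σ_{20d} = 1.021% × √20 = 4.566%.
VaR = 2.576 × 4.566% = 11.762%; on $30,000,000 that is $3,528,600.

$3,529,000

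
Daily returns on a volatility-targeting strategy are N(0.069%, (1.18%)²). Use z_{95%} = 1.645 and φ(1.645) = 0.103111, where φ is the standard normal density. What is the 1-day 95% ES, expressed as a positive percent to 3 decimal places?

Tail multiplier: φ(z)/(1−α) = 0.103111 / 0.05 = 2.062.
ES = −(0.069%) + 1.18% × 2.062 = 2.364%.

2.364%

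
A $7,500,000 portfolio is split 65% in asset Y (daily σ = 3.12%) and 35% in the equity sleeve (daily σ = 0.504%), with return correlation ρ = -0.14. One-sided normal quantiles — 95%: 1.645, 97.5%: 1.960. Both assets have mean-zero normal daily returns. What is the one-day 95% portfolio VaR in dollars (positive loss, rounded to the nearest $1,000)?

σ_p² = 0.65²·3.12² + 0.35²·0.504² + 2·-0.14·0.65·0.35·3.12·0.504 = 4.0437 (%²).
σ_p = √4.0437 = 2.011%.
VaR = 1.645 × 2.011% = 3.308%; on $7,500,000 that is $248,100.

$248,000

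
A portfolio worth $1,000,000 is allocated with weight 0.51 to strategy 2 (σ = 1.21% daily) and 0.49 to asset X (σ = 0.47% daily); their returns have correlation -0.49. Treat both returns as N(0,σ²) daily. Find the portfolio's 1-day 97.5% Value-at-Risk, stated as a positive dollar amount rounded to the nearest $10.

σ_p² = 0.51²·1.21² + 0.49²·0.47² + 2·-0.49·0.51·0.49·1.21·0.47 = 0.2946 (%²).
σ_p = √0.2946 = 0.543%.
At 97.5%, z = 1.960.
VaR = 1.960 × 0.543% = 1.064%; on $1,000,000 that is $10,640.

$10,640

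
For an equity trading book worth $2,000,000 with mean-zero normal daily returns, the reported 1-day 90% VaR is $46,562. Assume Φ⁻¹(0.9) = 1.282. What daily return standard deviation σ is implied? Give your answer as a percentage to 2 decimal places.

VaR as a fraction: $46,562 / $2,000,000 = 2.328%.
σ = VaR / z = 2.328% / 1.282 = 1.816%.

1.82%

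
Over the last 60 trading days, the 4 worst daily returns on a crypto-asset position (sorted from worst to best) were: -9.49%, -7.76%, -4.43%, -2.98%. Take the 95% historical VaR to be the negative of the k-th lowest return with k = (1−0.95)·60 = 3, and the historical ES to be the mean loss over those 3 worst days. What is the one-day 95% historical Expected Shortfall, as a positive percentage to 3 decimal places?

The 3 worst returns sum to -21.68%.
ES = −(-21.68%) / 3 = 7.2266…% ≈ 7.227%.

7.227%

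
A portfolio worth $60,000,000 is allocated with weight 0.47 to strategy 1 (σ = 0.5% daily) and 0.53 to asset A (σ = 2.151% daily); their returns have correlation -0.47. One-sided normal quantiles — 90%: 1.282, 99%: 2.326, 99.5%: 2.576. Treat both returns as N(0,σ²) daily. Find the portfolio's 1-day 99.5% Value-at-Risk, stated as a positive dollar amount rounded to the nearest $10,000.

σ_p² = 0.47²·0.5² + 0.53²·2.151² + 2·-0.47·0.47·0.53·0.5·2.151 = 1.1031 (%²).
σ_p = √1.1031 = 1.050%.
VaR = 2.576 × 1.050% = 2.705%; on $60,000,000 that is $1,623,000.

$1,620,000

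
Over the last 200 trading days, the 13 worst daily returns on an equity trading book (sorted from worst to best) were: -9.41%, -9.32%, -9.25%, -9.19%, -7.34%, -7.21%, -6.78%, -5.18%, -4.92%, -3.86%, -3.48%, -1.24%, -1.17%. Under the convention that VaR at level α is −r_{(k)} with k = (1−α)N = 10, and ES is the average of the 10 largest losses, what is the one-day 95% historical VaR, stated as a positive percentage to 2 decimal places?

3.86%

k = 10; the 10th lowest return is -3.86%, so VaR = 3.86%.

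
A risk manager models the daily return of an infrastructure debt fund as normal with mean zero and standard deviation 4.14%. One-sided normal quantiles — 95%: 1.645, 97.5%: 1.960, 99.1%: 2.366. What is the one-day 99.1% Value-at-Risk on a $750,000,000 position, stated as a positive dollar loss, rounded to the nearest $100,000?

$73,500,000

VaR = z·σ = 2.366 × 4.14% = 9.795%.
On $750,000,000: 0.09795 × $750,000,000 = $73,462,500.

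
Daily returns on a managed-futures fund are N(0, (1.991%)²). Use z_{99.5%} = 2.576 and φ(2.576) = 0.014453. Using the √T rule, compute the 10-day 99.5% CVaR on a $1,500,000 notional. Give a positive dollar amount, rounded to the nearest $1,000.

$273,000

σ_{10d} = 1.991% × √10 = 6.296%.
ES multiplier = φ(z)/(1−α) = 0.014453/0.005 = 2.891.
ES = 6.296% × 2.891 = 18.202%; on $1,500,000: $273,030.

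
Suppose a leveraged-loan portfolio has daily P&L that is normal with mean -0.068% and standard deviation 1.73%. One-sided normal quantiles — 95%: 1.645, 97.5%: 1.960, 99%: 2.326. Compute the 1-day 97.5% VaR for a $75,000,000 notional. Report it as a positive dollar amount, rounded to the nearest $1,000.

$2,594,000

VaR = −μ + z·σ = −(-0.068%) + 1.960 × 1.73% = 3.459%.
On $75,000,000: 0.03459 × $75,000,000 = $2,594,250.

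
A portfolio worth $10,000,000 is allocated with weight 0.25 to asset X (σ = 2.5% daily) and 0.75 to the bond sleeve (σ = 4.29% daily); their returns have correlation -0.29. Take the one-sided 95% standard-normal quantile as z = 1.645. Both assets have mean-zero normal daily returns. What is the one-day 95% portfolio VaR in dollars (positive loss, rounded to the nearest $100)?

$509,100

σ_p² = 0.25²·2.5² + 0.75²·4.29² + 2·-0.29·0.25·0.75·2.5·4.29 = 9.5766 (%²).
σ_p = √9.5766 = 3.095%.
VaR = 1.645 × 3.095% = 5.091%; on $10,000,000 that is $509,100.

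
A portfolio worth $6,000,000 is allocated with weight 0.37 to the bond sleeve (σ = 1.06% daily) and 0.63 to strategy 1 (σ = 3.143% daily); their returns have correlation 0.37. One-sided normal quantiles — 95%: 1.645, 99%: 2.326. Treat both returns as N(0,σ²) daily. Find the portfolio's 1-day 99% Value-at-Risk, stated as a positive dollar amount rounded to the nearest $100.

σ_p² = 0.37²·1.06² + 0.63²·3.143² + 2·0.37·0.37·0.63·1.06·3.143 = 4.6493 (%²).
σ_p = √4.6493 = 2.156%.
VaR = 2.326 × 2.156% = 5.015%; on $6,000,000 that is $300,900.

$300,900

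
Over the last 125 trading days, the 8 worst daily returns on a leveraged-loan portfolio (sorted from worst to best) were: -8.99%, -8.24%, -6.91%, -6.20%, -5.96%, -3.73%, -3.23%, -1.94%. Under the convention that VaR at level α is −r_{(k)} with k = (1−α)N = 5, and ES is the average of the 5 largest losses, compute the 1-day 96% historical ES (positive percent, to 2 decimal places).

The 5 worst returns sum to -36.30%.
ES = −(-36.30%) / 5 = 7.26%.

7.26%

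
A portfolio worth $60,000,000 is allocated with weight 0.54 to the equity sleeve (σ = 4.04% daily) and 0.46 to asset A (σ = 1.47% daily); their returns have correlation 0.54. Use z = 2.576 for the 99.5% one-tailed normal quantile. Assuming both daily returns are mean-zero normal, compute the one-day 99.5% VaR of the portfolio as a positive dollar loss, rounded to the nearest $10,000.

$4,030,000

σ_p² = 0.54²·4.04² + 0.46²·1.47² + 2·0.54·0.54·0.46·4.04·1.47 = 6.8098 (%²).
σ_p = √6.8098 = 2.610%.
VaR = 2.576 × 2.610% = 6.723%; on $60,000,000 that is $4,033,800.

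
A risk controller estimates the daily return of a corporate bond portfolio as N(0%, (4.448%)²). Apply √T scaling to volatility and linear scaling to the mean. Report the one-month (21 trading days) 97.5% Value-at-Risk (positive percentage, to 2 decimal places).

At 97.5%, z = 1.960.
σ_{21d} = 4.448% × √21 = 20.383%.
VaR = 1.960 × 20.383% = 39.951%.

39.95%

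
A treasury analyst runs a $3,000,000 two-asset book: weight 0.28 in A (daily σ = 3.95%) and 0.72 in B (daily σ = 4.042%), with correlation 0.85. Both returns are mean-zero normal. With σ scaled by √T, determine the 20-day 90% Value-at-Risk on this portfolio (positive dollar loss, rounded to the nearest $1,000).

σ_p = √(0.28²·3.95² + 0.72²·4.042² + 2·0.85·0.28·0.72·3.95·4.042) = 3.894%.
σ_{20d} = 3.894% × √20 = 17.414%.
z(90%) = 1.282.
VaR = 1.282 × 17.414% = 22.325%; on $3,000,000 that is $669,750.

$670,000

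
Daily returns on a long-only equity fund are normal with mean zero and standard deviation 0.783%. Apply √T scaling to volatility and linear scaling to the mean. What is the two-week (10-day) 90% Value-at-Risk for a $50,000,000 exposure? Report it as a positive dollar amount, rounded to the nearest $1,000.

$1,587,000

At 90%, z = 1.282.
σ_{10d} = 0.783% × √10 = 2.476%.
VaR = 1.282 × 2.476% = 3.174%.
On $50,000,000: 0.03174 × $50,000,000 = $1,587,000.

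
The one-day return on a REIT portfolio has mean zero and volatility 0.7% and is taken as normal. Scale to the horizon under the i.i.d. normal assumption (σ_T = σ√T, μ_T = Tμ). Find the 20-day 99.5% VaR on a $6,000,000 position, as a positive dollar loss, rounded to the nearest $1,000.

At 99.5%, z = 2.576.
σ_{20d} = 0.7% × √20 = 3.130%.
VaR = 2.576 × 3.130% = 8.063%.
On $6,000,000: 0.08063 × $6,000,000 = $483,780.

$484,000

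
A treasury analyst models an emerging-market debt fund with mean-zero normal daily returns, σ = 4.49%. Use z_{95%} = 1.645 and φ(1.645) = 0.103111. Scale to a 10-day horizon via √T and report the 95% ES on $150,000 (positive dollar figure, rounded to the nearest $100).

σ_{10d} = 4.49% × √10 = 14.199%.
ES multiplier = φ(z)/(1−α) = 0.103111/0.05 = 2.062.
ES = 14.199% × 2.062 = 29.278%; on $150,000: $43,917.

$43,900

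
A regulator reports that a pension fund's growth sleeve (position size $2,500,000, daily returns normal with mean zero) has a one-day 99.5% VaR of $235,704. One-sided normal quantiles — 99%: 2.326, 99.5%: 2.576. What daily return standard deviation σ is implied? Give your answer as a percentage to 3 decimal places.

3.660%

VaR as a fraction: $235,704 / $2,500,000 = 9.428%.
σ = VaR / z = 9.428% / 2.576 = 3.660%.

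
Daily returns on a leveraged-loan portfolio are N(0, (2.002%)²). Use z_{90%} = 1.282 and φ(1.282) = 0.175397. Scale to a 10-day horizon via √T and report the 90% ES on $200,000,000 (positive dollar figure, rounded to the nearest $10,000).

$22,210,000

σ_{10d} = 2.002% × √10 = 6.331%.
ES multiplier = φ(z)/(1−α) = 0.175397/0.1 = 1.754.
ES = 6.331% × 1.754 = 11.105%; on $200,000,000: $22,210,000.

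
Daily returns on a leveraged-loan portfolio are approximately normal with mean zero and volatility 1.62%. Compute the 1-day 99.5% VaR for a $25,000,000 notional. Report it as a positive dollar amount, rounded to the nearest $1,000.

$1,043,000

At 99.5% one-sided, z = 2.576.
VaR = z·σ = 2.576 × 1.62% = 4.173%.
On $25,000,000: 0.04173 × $25,000,000 = $1,043,250.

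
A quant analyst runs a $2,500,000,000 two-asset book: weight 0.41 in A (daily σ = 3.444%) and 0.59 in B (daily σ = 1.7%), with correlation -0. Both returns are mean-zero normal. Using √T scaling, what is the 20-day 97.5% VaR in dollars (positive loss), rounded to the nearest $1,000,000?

$380,000,000

σ_p = √(0.41²·3.444² + 0.59²·1.7² + 2·-0·0.41·0.59·3.444·1.7) = 1.732%.
σ_{20d} = 1.732% × √20 = 7.746%.
z(97.5%) = 1.960.
VaR = 1.960 × 7.746% = 15.182%; on $2,500,000,000 that is $379,550,000.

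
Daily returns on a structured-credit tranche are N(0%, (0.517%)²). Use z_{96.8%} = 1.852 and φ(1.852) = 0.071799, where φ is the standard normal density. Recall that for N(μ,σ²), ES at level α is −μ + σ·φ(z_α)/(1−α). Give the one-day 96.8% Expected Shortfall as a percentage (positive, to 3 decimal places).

Tail multiplier: φ(z)/(1−α) = 0.071799 / 0.032 = 2.244.
ES = 0.517% × 2.244 = 1.160%.

1.160%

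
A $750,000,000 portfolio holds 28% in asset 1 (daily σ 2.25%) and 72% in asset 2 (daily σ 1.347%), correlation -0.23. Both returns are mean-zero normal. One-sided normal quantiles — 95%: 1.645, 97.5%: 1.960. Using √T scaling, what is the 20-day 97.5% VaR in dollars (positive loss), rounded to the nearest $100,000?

$67,600,000

σ_p = √(0.28²·2.25² + 0.72²·1.347² + 2·-0.23·0.28·0.72·2.25·1.347) = 1.028%.
σ_{20d} = 1.028% × √20 = 4.597%.
VaR = 1.960 × 4.597% = 9.010%; on $750,000,000 that is $67,575,000.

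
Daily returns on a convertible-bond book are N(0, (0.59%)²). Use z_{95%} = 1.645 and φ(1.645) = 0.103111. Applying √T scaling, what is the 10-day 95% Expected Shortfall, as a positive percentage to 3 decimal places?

3.848%

σ_{10d} = 0.59% × √10 = 1.866%.
ES multiplier = φ(z)/(1−α) = 0.103111/0.05 = 2.062.
ES = 1.866% × 2.062 = 3.848%.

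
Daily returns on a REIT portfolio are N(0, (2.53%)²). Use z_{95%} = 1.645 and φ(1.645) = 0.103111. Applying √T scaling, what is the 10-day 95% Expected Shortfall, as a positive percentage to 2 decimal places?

16.50%

σ_{10d} = 2.53% × √10 = 8.001%.
ES multiplier = φ(z)/(1−α) = 0.103111/0.05 = 2.062.
ES = 8.001% × 2.062 = 16.498%.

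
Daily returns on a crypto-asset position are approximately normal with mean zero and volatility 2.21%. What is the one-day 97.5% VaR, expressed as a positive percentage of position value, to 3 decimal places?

4.332%

At 97.5% one-sided, z = 1.960.
VaR = z·σ = 1.960 × 2.21% = 4.332%.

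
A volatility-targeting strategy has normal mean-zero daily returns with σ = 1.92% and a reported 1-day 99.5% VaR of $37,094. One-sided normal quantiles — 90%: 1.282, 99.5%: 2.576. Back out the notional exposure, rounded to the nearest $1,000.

VaR as a fraction of value: z·σ = 2.576 × 1.92% = 4.94592%.
Position = $37,094 / 0.0494592 = $749,992.

$750,000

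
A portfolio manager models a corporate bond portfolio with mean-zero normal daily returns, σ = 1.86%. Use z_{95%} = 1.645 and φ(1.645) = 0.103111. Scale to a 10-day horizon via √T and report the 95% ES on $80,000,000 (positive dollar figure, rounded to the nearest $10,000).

$9,700,000

σ_{10d} = 1.86% × √10 = 5.882%.
ES multiplier = φ(z)/(1−α) = 0.103111/0.05 = 2.062.
ES = 5.882% × 2.062 = 12.129%; on $80,000,000: $9,703,200.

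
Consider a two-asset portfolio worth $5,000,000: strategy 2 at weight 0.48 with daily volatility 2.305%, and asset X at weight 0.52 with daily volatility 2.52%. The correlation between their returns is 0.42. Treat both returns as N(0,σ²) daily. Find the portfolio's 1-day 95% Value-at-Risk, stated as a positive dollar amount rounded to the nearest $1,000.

σ_p² = 0.48²·2.305² + 0.52²·2.52² + 2·0.42·0.48·0.52·2.305·2.52 = 4.1591 (%²).
σ_p = √4.1591 = 2.039%.
At 95%, z = 1.645.
VaR = 1.645 × 2.039% = 3.354%; on $5,000,000 that is $167,700.

$168,000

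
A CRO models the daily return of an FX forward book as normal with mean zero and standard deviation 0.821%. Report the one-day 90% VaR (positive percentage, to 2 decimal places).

At 90% one-sided, z = 1.282.
VaR = z·σ = 1.282 × 0.821% = 1.053%.

1.05%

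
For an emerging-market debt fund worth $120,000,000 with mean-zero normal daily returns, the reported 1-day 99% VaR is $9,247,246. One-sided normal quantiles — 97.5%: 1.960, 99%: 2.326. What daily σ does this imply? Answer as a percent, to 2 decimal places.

VaR as a fraction: $9,247,246 / $120,000,000 = 7.706%.
σ = VaR / z = 7.706% / 2.326 = 3.313%.

3.31%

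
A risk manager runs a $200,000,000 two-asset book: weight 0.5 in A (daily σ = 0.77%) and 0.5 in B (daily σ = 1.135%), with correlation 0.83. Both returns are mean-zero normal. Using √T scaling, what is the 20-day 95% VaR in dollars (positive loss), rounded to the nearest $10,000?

$13,430,000

σ_p = √(0.5²·0.77² + 0.5²·1.135² + 2·0.83·0.5·0.5·0.77·1.135) = 0.913%.
σ_{20d} = 0.913% × √20 = 4.083%.
z(95%) = 1.645.
VaR = 1.645 × 4.083% = 6.717%; on $200,000,000 that is $13,434,000.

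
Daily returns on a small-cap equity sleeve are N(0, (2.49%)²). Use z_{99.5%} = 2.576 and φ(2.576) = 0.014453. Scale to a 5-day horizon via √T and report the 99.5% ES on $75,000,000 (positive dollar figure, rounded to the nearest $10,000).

σ_{5d} = 2.49% × √5 = 5.568%.
ES multiplier = φ(z)/(1−α) = 0.014453/0.005 = 2.891.
ES = 5.568% × 2.891 = 16.097%; on $75,000,000: $12,072,750.

$12,070,000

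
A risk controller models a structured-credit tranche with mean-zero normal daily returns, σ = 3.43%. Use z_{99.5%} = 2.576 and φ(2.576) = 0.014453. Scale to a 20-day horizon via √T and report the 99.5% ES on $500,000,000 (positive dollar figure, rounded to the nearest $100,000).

σ_{20d} = 3.43% × √20 = 15.339%.
ES multiplier = φ(z)/(1−α) = 0.014453/0.005 = 2.891.
ES = 15.339% × 2.891 = 44.345%; on $500,000,000: $221,725,000.

$221,700,000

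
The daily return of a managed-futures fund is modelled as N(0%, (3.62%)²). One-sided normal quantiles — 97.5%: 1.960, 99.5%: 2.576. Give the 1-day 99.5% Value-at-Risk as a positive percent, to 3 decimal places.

VaR = z·σ = 2.576 × 3.62% = 9.325%.

9.325%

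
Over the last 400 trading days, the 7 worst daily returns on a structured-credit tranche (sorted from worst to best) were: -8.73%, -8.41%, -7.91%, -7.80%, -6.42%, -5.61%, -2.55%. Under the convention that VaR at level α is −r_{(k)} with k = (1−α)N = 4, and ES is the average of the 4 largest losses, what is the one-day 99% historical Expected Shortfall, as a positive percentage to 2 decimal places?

8.21%

The 4 worst returns sum to -32.85%.
ES = −(-32.85%) / 4 = 8.2125% ≈ 8.21%.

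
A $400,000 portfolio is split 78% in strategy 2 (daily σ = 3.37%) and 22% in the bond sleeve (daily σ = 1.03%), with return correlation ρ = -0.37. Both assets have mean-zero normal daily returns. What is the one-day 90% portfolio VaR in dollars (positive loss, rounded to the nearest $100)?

$13,100

σ_p² = 0.78²·3.37² + 0.22²·1.03² + 2·-0.37·0.78·0.22·3.37·1.03 = 6.5201 (%²).
σ_p = √6.5201 = 2.553%.
At 90%, z = 1.282.
VaR = 1.282 × 2.553% = 3.273%; on $400,000 that is $13,092.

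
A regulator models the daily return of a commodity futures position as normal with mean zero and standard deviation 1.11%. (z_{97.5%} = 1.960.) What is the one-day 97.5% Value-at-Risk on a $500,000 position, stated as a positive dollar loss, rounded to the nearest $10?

VaR = z·σ = 1.960 × 1.11% = 2.176%.
On $500,000: 0.02176 × $500,000 = $10,880.

$10,880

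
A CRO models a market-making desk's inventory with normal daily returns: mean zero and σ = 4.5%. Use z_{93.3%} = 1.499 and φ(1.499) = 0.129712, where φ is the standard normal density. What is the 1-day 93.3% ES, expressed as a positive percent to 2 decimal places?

8.71%

Tail multiplier: φ(z)/(1−α) = 0.129712 / 0.067 = 1.936.
ES = 4.5% × 1.936 = 8.712%.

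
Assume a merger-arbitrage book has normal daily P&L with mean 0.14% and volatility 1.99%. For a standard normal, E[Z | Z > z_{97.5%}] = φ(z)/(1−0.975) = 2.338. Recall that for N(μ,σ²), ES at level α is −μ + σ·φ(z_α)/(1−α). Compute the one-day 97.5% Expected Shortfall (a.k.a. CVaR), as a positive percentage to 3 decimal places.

4.513%

ES = −(0.14%) + 1.99% × 2.338 = 4.513%.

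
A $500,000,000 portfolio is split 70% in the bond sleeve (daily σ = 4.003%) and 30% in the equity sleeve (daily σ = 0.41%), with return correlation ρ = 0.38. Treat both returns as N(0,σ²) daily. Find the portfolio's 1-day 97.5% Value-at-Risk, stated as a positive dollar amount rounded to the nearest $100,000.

σ_p² = 0.7²·4.003² + 0.3²·0.41² + 2·0.38·0.7·0.3·4.003·0.41 = 8.1288 (%²).
σ_p = √8.1288 = 2.851%.
At 97.5%, z = 1.960.
VaR = 1.960 × 2.851% = 5.588%; on $500,000,000 that is $27,940,000.

$27,900,000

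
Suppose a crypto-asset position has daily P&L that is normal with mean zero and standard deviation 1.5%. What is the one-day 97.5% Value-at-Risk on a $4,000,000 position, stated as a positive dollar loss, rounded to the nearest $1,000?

At 97.5% one-sided, z = 1.960.
VaR = z·σ = 1.960 × 1.5% = 2.940%.
On $4,000,000: 0.02940 × $4,000,000 = $117,600.

$118,000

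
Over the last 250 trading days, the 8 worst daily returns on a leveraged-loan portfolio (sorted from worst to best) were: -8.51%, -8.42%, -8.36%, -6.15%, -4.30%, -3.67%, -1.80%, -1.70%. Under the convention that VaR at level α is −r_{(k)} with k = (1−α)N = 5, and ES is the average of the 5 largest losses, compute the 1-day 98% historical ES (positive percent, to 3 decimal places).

The 5 worst returns sum to -35.74%.
ES = −(-35.74%) / 5 = 7.148%.

7.148%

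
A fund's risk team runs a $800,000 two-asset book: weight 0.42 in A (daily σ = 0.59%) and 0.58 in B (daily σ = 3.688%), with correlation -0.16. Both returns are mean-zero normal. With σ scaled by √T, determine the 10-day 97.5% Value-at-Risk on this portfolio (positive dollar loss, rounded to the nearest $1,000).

$105,000

σ_p = √(0.42²·0.59² + 0.58²·3.688² + 2·-0.16·0.42·0.58·0.59·3.688) = 2.114%.
σ_{10d} = 2.114% × √10 = 6.685%.
z(97.5%) = 1.960.
VaR = 1.960 × 6.685% = 13.103%; on $800,000 that is $104,824.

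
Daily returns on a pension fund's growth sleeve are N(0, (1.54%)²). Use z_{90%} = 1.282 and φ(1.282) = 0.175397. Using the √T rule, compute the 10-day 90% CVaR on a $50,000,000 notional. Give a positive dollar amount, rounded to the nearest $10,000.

$4,270,000

σ_{10d} = 1.54% × √10 = 4.870%.
ES multiplier = φ(z)/(1−α) = 0.175397/0.1 = 1.754.
ES = 4.870% × 1.754 = 8.542%; on $50,000,000: $4,271,000.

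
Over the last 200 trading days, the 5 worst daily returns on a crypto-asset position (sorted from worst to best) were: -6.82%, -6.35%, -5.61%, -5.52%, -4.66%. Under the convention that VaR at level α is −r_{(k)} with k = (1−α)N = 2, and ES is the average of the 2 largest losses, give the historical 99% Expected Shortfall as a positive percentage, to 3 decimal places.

6.585%

The 2 worst returns sum to -13.17%.
ES = −(-13.17%) / 2 = 6.585%.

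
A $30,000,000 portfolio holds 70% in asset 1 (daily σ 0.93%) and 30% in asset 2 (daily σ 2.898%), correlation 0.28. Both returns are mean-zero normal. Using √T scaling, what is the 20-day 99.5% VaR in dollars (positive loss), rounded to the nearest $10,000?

σ_p = √(0.7²·0.93² + 0.3²·2.898² + 2·0.28·0.7·0.3·0.93·2.898) = 1.223%.
σ_{20d} = 1.223% × √20 = 5.469%.
z(99.5%) = 2.576.
VaR = 2.576 × 5.469% = 14.088%; on $30,000,000 that is $4,226,400.

$4,230,000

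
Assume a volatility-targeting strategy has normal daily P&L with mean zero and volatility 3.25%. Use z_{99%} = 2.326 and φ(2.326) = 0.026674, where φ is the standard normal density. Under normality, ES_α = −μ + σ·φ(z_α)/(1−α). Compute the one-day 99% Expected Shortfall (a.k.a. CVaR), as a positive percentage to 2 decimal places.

Tail multiplier: φ(z)/(1−α) = 0.026674 / 0.01 = 2.667.
ES = 3.25% × 2.667 = 8.668%.

8.67%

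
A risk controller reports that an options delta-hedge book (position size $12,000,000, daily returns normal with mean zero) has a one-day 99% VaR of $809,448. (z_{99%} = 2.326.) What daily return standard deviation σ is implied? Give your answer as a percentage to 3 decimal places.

VaR as a fraction: $809,448 / $12,000,000 = 6.745%.
σ = VaR / z = 6.745% / 2.326 = 2.900%.

2.900%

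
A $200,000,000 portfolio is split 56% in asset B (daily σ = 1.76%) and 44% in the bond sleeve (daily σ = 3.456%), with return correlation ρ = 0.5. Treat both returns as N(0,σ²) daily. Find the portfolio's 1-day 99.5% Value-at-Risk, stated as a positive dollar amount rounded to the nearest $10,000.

$11,270,000

σ_p² = 0.56²·1.76² + 0.44²·3.456² + 2·0.5·0.56·0.44·1.76·3.456 = 4.7825 (%²).
σ_p = √4.7825 = 2.187%.
At 99.5%, z = 2.576.
VaR = 2.576 × 2.187% = 5.634%; on $200,000,000 that is $11,268,000.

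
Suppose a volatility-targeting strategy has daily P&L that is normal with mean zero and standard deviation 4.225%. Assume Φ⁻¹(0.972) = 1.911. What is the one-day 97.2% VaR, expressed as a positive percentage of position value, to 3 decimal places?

8.074%

VaR = z·σ = 1.911 × 4.225% = 8.074%.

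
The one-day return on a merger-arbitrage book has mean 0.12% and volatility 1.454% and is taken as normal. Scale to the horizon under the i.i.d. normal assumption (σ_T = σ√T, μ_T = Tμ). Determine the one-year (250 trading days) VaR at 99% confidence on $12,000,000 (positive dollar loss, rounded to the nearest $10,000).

At 99%, z = 2.326.
σ_{250d} = 1.454% × √250 = 22.990%; μ_{250d} = 250 × 0.12% = 30.000%.
VaR = −(30.000%) + 2.326 × 22.990% = 23.475%.
On $12,000,000: 0.23475 × $12,000,000 = $2,817,000.

$2,820,000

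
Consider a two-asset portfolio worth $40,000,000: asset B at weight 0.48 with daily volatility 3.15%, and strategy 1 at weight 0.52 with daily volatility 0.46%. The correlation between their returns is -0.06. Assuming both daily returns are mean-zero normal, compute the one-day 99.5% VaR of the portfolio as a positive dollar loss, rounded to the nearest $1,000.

σ_p² = 0.48²·3.15² + 0.52²·0.46² + 2·-0.06·0.48·0.52·3.15·0.46 = 2.3000 (%²).
σ_p = √2.3000 = 1.517%.
At 99.5%, z = 2.576.
VaR = 2.576 × 1.517% = 3.908%; on $40,000,000 that is $1,563,200.

$1,563,000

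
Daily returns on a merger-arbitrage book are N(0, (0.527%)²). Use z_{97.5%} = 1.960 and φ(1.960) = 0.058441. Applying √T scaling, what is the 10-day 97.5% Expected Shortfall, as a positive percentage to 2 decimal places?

3.90%

σ_{10d} = 0.527% × √10 = 1.667%.
ES multiplier = φ(z)/(1−α) = 0.058441/0.025 = 2.338.
ES = 1.667% × 2.338 = 3.897%.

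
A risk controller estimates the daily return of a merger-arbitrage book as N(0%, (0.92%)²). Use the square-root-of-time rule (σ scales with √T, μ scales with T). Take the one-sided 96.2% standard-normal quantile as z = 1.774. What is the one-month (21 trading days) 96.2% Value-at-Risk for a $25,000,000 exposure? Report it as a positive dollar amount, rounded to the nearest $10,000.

$1,870,000

σ_{21d} = 0.92% × √21 = 4.216%.
VaR = 1.774 × 4.216% = 7.479%.
On $25,000,000: 0.07479 × $25,000,000 = $1,869,750.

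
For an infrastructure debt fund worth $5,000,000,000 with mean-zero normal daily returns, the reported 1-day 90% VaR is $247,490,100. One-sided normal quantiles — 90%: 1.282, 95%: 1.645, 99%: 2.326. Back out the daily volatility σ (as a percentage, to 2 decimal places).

VaR as a fraction: $247,490,100 / $5,000,000,000 = 4.950%.
σ = VaR / z = 4.950% / 1.282 = 3.861%.

3.86%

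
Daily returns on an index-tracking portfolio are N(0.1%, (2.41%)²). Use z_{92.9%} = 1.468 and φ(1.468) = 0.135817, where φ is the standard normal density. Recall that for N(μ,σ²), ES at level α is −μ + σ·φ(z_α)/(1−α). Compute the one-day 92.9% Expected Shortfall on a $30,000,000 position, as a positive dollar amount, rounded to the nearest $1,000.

$1,353,000

Tail multiplier: φ(z)/(1−α) = 0.135817 / 0.071 = 1.913.
ES = −(0.1%) + 2.41% × 1.913 = 4.510%.
On $30,000,000: 0.04510 × $30,000,000 = $1,353,000.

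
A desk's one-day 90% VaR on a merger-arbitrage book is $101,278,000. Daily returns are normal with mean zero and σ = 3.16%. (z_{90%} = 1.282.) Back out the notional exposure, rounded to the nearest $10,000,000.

$2,500,000,000

VaR as a fraction of value: z·σ = 1.282 × 3.16% = 4.05112%.
Position = $101,278,000 / 0.0405112 = $2,500,000,000.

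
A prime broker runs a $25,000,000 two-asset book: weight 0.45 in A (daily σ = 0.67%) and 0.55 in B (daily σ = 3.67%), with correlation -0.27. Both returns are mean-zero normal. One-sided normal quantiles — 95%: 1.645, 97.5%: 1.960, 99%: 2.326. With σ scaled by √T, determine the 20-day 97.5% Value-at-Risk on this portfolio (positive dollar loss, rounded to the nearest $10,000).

$4,290,000

σ_p = √(0.45²·0.67² + 0.55²·3.67² + 2·-0.27·0.45·0.55·0.67·3.67) = 1.959%.
σ_{20d} = 1.959% × √20 = 8.761%.
VaR = 1.960 × 8.761% = 17.172%; on $25,000,000 that is $4,293,000.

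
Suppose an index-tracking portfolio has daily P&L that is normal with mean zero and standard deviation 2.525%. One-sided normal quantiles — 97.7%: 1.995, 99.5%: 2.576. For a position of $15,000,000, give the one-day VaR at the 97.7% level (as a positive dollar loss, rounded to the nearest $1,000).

$756,000

VaR = z·σ = 1.995 × 2.525% = 5.037%.
On $15,000,000: 0.05037 × $15,000,000 = $755,550.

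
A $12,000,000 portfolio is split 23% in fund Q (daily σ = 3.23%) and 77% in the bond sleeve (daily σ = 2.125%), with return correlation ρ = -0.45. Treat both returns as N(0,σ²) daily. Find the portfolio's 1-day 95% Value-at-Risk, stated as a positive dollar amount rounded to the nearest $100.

$288,400

σ_p² = 0.23²·3.23² + 0.77²·2.125² + 2·-0.45·0.23·0.77·3.23·2.125 = 2.1352 (%²).
σ_p = √2.1352 = 1.461%.
At 95%, z = 1.645.
VaR = 1.645 × 1.461% = 2.403%; on $12,000,000 that is $288,360.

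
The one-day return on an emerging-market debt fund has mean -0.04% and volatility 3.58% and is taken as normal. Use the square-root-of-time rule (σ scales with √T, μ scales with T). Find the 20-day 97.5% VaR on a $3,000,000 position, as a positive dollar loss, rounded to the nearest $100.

At 97.5%, z = 1.960.
σ_{20d} = 3.58% × √20 = 16.010%; μ_{20d} = 20 × -0.04% = -0.800%.
VaR = −(-0.800%) + 1.960 × 16.010% = 32.180%.
On $3,000,000: 0.32180 × $3,000,000 = $965,400.

$965,400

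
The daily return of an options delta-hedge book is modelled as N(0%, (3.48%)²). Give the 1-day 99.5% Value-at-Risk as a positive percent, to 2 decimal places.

At 99.5% one-sided, z = 2.576.
VaR = z·σ = 2.576 × 3.48% = 8.964%.

8.96%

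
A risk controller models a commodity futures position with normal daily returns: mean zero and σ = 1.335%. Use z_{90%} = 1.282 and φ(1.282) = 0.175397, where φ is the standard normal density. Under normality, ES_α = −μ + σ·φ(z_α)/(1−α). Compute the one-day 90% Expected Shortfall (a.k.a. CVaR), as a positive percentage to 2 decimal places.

Tail multiplier: φ(z)/(1−α) = 0.175397 / 0.1 = 1.754.
ES = 1.335% × 1.754 = 2.342%.

2.34%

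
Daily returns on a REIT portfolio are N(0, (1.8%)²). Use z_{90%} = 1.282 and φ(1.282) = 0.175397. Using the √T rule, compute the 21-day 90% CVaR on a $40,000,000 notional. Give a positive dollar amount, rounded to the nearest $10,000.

σ_{21d} = 1.8% × √21 = 8.249%.
ES multiplier = φ(z)/(1−α) = 0.175397/0.1 = 1.754.
ES = 8.249% × 1.754 = 14.469%; on $40,000,000: $5,787,600.

$5,790,000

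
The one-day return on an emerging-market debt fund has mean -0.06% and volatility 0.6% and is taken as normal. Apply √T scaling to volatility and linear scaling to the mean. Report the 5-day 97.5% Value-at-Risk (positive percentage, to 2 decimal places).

At 97.5%, z = 1.960.
σ_{5d} = 0.6% × √5 = 1.342%; μ_{5d} = 5 × -0.06% = -0.300%.
VaR = −(-0.300%) + 1.960 × 1.342% = 2.930%.

2.93%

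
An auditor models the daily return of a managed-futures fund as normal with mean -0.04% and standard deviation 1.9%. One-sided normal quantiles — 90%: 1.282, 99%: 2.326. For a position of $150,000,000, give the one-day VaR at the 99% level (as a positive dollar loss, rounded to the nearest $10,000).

$6,690,000

VaR = −μ + z·σ = −(-0.04%) + 2.326 × 1.9% = 4.459%.
On $150,000,000: 0.04459 × $150,000,000 = $6,688,500.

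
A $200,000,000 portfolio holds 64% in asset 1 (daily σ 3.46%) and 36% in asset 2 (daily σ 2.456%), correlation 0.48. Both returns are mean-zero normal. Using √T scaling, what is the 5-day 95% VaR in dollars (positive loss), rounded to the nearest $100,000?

$20,200,000

σ_p = √(0.64²·3.46² + 0.36²·2.456² + 2·0.48·0.64·0.36·3.46·2.456) = 2.750%.
σ_{5d} = 2.750% × √5 = 6.149%.
z(95%) = 1.645.
VaR = 1.645 × 6.149% = 10.115%; on $200,000,000 that is $20,230,000.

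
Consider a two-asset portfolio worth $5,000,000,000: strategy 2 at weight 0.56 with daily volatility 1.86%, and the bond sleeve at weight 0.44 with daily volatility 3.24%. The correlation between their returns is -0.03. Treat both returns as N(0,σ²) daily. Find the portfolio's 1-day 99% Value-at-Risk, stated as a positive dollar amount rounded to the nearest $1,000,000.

σ_p² = 0.56²·1.86² + 0.44²·3.24² + 2·-0.03·0.56·0.44·1.86·3.24 = 3.0282 (%²).
σ_p = √3.0282 = 1.740%.
At 99%, z = 2.326.
VaR = 2.326 × 1.740% = 4.047%; on $5,000,000,000 that is $202,350,000.

$202,000,000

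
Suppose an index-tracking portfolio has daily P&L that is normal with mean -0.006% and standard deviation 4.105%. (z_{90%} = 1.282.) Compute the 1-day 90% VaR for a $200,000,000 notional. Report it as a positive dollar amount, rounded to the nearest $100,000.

$10,500,000

VaR = −μ + z·σ = −(-0.006%) + 1.282 × 4.105% = 5.269%.
On $200,000,000: 0.05269 × $200,000,000 = $10,538,000.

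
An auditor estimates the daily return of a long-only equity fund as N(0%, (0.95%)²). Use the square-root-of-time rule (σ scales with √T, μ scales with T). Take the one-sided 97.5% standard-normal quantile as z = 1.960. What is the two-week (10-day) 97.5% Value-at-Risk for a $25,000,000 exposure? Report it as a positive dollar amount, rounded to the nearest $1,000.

σ_{10d} = 0.95% × √10 = 3.004%.
VaR = 1.960 × 3.004% = 5.888%.
On $25,000,000: 0.05888 × $25,000,000 = $1,472,000.

$1,472,000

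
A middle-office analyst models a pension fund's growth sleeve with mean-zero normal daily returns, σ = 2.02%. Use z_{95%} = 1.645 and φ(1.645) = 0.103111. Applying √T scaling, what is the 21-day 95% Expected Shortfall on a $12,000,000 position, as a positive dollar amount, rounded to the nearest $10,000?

$2,290,000

σ_{21d} = 2.02% × √21 = 9.257%.
ES multiplier = φ(z)/(1−α) = 0.103111/0.05 = 2.062.
ES = 9.257% × 2.062 = 19.088%; on $12,000,000: $2,290,560.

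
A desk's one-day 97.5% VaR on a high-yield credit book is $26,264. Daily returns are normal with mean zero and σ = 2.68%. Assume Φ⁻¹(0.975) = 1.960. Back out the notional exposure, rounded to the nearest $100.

$500,000

VaR as a fraction of value: z·σ = 1.960 × 2.68% = 5.2528%.
Position = $26,264 / 0.052528 = $500,000.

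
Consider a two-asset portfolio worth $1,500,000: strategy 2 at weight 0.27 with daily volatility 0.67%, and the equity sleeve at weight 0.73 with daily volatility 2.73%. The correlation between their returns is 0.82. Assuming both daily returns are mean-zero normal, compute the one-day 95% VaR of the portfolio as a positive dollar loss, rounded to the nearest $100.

σ_p² = 0.27²·0.67² + 0.73²·2.73² + 2·0.82·0.27·0.73·0.67·2.73 = 4.5956 (%²).
σ_p = √4.5956 = 2.144%.
At 95%, z = 1.645.
VaR = 1.645 × 2.144% = 3.527%; on $1,500,000 that is $52,905.

$52,900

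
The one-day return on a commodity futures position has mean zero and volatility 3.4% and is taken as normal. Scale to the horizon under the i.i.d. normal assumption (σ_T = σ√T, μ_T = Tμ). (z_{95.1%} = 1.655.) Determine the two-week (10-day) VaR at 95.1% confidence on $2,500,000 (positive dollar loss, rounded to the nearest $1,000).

σ_{10d} = 3.4% × √10 = 10.752%.
VaR = 1.655 × 10.752% = 17.795%.
On $2,500,000: 0.17795 × $2,500,000 = $444,875.

$445,000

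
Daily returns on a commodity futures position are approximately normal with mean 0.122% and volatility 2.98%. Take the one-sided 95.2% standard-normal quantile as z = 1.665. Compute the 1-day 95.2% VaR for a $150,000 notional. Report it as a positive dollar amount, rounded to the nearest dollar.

VaR = −μ + z·σ = −(0.122%) + 1.665 × 2.98% = 4.840%.
On $150,000: 0.04840 × $150,000 = $7,260.

$7,260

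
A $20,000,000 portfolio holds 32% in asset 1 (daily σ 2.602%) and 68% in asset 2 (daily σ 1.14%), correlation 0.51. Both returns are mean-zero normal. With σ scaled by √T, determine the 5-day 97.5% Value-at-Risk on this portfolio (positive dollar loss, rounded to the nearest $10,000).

σ_p = √(0.32²·2.602² + 0.68²·1.14² + 2·0.51·0.32·0.68·2.602·1.14) = 1.397%.
σ_{5d} = 1.397% × √5 = 3.124%.
z(97.5%) = 1.960.
VaR = 1.960 × 3.124% = 6.123%; on $20,000,000 that is $1,224,600.

$1,220,000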